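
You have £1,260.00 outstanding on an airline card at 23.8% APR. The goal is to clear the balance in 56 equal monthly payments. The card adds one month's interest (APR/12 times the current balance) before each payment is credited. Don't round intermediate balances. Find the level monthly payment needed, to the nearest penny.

£37.46

Monthly rate r = 23.8%/12 = 1.98333% = 0.0198333.
Level-payment amortization: P = B₀·r / (1 − (1+r)^(−n)) = 1260.00·0.0198333 / (1 − 1.01983^(−56)).
Denominator 1 − (1+r)^(−56) = 0.667061022.
P = 24.99 / 0.667061022 ≈ 37.46.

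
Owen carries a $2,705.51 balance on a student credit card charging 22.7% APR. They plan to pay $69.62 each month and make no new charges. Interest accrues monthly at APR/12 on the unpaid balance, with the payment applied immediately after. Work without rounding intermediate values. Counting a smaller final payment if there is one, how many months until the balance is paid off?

71 months

Monthly rate r = 22.7%/12 = 1.89167% = 0.0189167.
Recurrence: B ← B·(1+r) − $69.62.
Month 1: interest $51.18; balance after payment $2,687.07.
Month 2: interest $50.83; balance after payment $2,668.28.
Closed form: n = −ln(1 − rB₀/P)/ln(1+r) = −ln(0.26488)/ln(1.01892) ≈ 70.891, so the balance reaches zero during payment 71.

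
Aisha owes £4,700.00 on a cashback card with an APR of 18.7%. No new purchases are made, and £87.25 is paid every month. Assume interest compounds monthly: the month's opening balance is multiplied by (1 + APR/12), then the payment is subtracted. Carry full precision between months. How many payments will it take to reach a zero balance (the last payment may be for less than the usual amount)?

119 payments

Monthly rate r = 18.7%/12 = 1.55833% = 0.0155833.
Recurrence: B ← B·(1+r) − £87.25.
Month 1: interest £73.24; balance after payment £4,685.99.
Month 2: interest £73.02; balance after payment £4,671.77.
Closed form: n = −ln(1 − rB₀/P)/ln(1+r) = −ln(0.16055)/ln(1.01558) ≈ 118.289, so the balance reaches zero during payment 119.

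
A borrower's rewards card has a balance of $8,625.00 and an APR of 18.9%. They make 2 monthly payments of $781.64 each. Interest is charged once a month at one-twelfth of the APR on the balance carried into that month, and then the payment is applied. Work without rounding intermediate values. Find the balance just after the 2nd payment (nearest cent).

$7,323.24

Monthly rate r = 18.9%/12 = 1.575% = 0.01575.
Each month: B ← B·(1+r) − $781.64.
Month 1: interest $135.84; balance after payment $7,979.20.
Month 2: interest $125.67; balance after payment $7,323.24.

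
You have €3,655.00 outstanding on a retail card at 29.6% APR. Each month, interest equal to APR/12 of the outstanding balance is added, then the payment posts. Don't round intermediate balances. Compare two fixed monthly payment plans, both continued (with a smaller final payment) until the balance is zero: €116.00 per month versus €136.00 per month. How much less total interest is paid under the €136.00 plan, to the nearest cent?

Monthly rate r = 29.6%/12 = 2.46667% = 0.0246667.
At €116.00/mo: n = ⌈−ln(1 − rB₀/P)/ln(1+r)⌉ = 62 payments (last €72.35); total interest = total paid − €3,655.00 = €3,493.35.
At €136.00/mo: 45 payments (last €85.56); total interest €2,414.56.
Interest saved = €3,493.35 − €2,414.56 = €1,078.79.

€1,078.79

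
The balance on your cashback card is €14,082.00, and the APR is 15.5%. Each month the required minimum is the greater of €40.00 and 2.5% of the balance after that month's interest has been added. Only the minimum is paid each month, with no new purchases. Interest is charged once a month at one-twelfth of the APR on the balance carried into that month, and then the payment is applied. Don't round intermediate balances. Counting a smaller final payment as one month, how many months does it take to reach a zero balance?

Monthly rate r = 15.5%/12 = 1.29167% = 0.0129167.
While 2.5% of the post-interest balance exceeds €40.00, each month B ← (B·(1+r))·(1 − 0.025), i.e. B shrinks by the factor (1+r)·0.975 = 0.98759.
This holds for months 1–176. Entering month 177 the balance is €1,564.77; 2.5% of the post-interest balance is now below €40.00, so the flat €40.00 minimum applies from here.
From month 177 a fixed €40.00 at rate r clears €1,564.77 in 55 more payments. Total: 176 + 55 = 231 months.

231 months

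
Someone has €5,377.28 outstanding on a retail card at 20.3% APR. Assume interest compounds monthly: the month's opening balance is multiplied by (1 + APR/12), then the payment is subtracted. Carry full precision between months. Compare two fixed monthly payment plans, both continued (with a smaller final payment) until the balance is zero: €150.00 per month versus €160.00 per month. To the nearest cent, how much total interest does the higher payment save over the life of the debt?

€321.26

Monthly rate r = 20.3%/12 = 1.69167% = 0.0169167.
At €150.00/mo: n = ⌈−ln(1 − rB₀/P)/ln(1+r)⌉ = 56 payments (last €88.66); total interest = total paid − €5,377.28 = €2,961.38.
At €160.00/mo: 51 payments (last €17.40); total interest €2,640.12.
Interest saved = €2,961.38 − €2,640.12 = €321.26.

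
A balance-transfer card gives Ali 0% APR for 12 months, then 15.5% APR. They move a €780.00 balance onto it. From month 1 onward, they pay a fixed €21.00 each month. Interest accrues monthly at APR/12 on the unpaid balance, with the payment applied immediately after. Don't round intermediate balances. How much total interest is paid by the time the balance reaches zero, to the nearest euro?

Promo months 1–12 at r₀ = 0%/12 = 0; months 13+ at r₁ = 15.5%/12 = 0.0129167.
After month 12 (no interest yet): B = €780.00 − 12·€21.00 = €528.00.
Then at r₁ with €21.00/mo: n₂ = −ln(1 − r₁·B/P)/ln(1+r₁) ≈ 30.60 → 31 more payments.
Total paid = 42·€21.00 + €12.58 = €894.58; interest = €894.58 − €780.00 = €114.58.

€115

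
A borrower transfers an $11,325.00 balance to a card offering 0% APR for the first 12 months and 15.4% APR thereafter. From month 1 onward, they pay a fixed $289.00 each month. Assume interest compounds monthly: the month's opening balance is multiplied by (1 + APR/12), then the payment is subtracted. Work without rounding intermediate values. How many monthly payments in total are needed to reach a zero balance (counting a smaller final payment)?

Promo months 1–12 at r₀ = 0%/12 = 0; months 13+ at r₁ = 15.4%/12 = 0.0128333.
After month 12 (no interest yet): B = $11,325.00 − 12·$289.00 = $7,857.00.
Then at r₁ with $289.00/mo: n₂ = −ln(1 − r₁·B/P)/ln(1+r₁) ≈ 33.65 → 34 more payments.

46 payments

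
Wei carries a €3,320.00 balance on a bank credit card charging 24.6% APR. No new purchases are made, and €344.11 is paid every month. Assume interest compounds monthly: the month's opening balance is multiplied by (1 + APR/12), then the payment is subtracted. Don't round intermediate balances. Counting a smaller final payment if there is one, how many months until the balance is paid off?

Monthly rate r = 24.6%/12 = 2.05% = 0.0205.
Recurrence: B ← B·(1+r) − €344.11.
Month 1: interest €68.06; balance after payment €3,043.95.
Month 2: interest €62.40; balance after payment €2,762.24.
Closed form: n = −ln(1 − rB₀/P)/ln(1+r) = −ln(0.80221)/ln(1.0205) ≈ 10.860, so the balance reaches zero during payment 11.

11 payments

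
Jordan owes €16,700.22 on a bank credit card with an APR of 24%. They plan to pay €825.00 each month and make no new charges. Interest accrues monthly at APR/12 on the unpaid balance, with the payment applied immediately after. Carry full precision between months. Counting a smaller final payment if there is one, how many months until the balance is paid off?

Monthly rate r = 24%/12 = 2% = 0.02.
Recurrence: B ← B·(1+r) − €825.00.
Month 1: interest €334.00; balance after payment €16,209.22.
Month 2: interest €324.18; balance after payment €15,708.41.
Closed form: n = −ln(1 − rB₀/P)/ln(1+r) = −ln(0.59515)/ln(1.02) ≈ 26.206, so the balance reaches zero during payment 27.

27 payments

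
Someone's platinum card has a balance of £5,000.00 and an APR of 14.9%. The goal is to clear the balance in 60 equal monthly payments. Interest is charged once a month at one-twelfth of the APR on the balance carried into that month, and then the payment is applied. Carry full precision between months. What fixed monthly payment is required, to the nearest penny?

£118.69

Monthly rate r = 14.9%/12 = 1.24167% = 0.0124167.
Level-payment amortization: P = B₀·r / (1 − (1+r)^(−n)) = 5000.00·0.0124167 / (1 − 1.01242^(−60)).
Denominator 1 − (1+r)^(−60) = 0.523082961.
P = 62.0833 / 0.523082961 ≈ 118.69.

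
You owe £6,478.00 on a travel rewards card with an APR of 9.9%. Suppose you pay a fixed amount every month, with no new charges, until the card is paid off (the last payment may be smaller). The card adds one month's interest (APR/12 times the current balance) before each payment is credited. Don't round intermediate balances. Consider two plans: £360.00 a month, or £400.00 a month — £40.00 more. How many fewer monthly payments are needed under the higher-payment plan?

2 fewer payments

Monthly rate r = 9.9%/12 = 0.825% = 0.00825.
At £360.00/mo: n = ⌈−ln(1 − rB₀/P)/ln(1+r)⌉ = 20 payments (last £201.70); total interest = total paid − £6,478.00 = £563.70.
At £400.00/mo: 18 payments (last £182.69); total interest £504.69.
Payments saved = 20 − 18 = 2.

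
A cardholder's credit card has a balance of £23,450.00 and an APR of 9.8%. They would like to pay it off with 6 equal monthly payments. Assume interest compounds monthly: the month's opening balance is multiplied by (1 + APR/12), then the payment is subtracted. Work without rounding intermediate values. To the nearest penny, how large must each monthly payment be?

£4,020.80

Monthly rate r = 9.8%/12 = 0.816667% = 0.00816667.
Level-payment amortization: P = B₀·r / (1 − (1+r)^(−n)) = 23450.00·0.00816667 / (1 − 1.00817^(−6)).
Denominator 1 − (1+r)^(−6) = 0.0476293668.
P = 191.508 / 0.0476293668 ≈ 4020.80.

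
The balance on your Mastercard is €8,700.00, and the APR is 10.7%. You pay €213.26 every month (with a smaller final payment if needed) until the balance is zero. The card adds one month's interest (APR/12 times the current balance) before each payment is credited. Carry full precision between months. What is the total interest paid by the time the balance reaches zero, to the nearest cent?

€2,162.90

Monthly rate r = 10.7%/12 = 0.891667% = 0.00891667.
Payoff takes n = ⌈−ln(1 − rB₀/P)/ln(1+r)⌉ = ⌈50.937⌉ = 51 payments; the last is €199.90.
Total paid = 50·€213.26 + €199.90 = €10,862.90.
Total interest = total paid − principal = €10,862.90 − €8,700.00 = €2,162.90.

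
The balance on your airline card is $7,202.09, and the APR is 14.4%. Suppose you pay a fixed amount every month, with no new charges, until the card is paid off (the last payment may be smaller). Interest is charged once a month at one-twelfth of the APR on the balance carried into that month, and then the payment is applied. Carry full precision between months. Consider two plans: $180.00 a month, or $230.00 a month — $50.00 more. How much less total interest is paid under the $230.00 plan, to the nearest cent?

$785.63

Monthly rate r = 14.4%/12 = 1.2% = 0.012.
At $180.00/mo: n = ⌈−ln(1 − rB₀/P)/ln(1+r)⌉ = 55 payments (last $151.82); total interest = total paid − $7,202.09 = $2,669.73.
At $230.00/mo: 40 payments (last $116.19); total interest $1,884.10.
Interest saved = $2,669.73 − $1,884.10 = $785.63.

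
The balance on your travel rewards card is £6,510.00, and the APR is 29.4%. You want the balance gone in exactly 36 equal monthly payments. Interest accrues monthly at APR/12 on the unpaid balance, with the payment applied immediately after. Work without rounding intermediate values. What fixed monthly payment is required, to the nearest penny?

£274.22

Monthly rate r = 29.4%/12 = 2.45% = 0.0245.
Level-payment amortization: P = B₀·r / (1 − (1+r)^(−n)) = 6510.00·0.0245 / (1 − 1.0245^(−36)).
Denominator 1 − (1+r)^(−36) = 0.581621516.
P = 159.495 / 0.581621516 ≈ 274.22.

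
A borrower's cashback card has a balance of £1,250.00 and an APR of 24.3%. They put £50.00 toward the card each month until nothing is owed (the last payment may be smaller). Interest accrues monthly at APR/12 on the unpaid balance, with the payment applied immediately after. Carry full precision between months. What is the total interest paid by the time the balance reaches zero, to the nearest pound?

£510

Monthly rate r = 24.3%/12 = 2.025% = 0.02025.
Payoff takes n = ⌈−ln(1 − rB₀/P)/ln(1+r)⌉ = ⌈35.202⌉ = 36 payments; the last is £10.20.
Total paid = 35·£50.00 + £10.20 = £1,760.20.
Total interest = total paid − principal = £1,760.20 − £1,250.00 = £510.20.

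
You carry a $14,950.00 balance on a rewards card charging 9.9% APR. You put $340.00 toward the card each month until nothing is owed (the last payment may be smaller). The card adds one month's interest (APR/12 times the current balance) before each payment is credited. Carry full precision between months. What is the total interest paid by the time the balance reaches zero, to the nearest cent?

Monthly rate r = 9.9%/12 = 0.825% = 0.00825.
Payoff takes n = ⌈−ln(1 − rB₀/P)/ln(1+r)⌉ = ⌈54.844⌉ = 55 payments; the last is $287.06.
Total paid = 54·$340.00 + $287.06 = $18,647.06.
Total interest = total paid − principal = $18,647.06 − $14,950.00 = $3,697.06.

$3,697.06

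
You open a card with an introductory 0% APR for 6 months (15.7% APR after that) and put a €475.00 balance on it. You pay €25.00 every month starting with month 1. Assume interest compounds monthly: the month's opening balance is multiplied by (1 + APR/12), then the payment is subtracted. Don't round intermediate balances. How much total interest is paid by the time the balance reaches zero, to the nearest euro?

€34

Promo months 1–6 at r₀ = 0%/12 = 0; months 7+ at r₁ = 15.7%/12 = 0.0130833.
After month 6 (no interest yet): B = €475.00 − 6·€25.00 = €325.00.
Then at r₁ with €25.00/mo: n₂ = −ln(1 − r₁·B/P)/ln(1+r₁) ≈ 14.34 → 15 more payments.
Total paid = 20·€25.00 + €8.60 = €508.60; interest = €508.60 − €475.00 = €33.60.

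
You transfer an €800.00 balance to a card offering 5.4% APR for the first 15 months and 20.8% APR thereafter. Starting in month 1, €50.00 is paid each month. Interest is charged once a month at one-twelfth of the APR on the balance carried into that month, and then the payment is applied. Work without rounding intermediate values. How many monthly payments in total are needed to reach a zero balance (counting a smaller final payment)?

17 months

Promo months 1–15 at r₀ = 5.4%/12 = 0.0045; months 16+ at r₁ = 20.8%/12 = 0.0173333.
After month 15: iterate B ← B·(1+r₀) − €50.00 for 15 months → €81.64.
Then at r₁ with €50.00/mo: n₂ = −ln(1 − r₁·B/P)/ln(1+r₁) ≈ 1.67 → 2 more payments.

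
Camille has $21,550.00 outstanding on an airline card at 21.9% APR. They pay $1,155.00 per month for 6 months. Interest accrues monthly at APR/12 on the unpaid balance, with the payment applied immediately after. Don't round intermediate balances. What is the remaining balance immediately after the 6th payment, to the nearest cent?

$16,766.06

Monthly rate r = 21.9%/12 = 1.825% = 0.01825.
Each month: B ← B·(1+r) − $1,155.00.
Month 1: interest $393.29; balance after payment $20,788.29.
Month 2: interest $379.39; balance after payment $20,012.67.
Month 3: interest $365.23; balance after payment $19,222.91.
Month 4: interest $350.82; balance after payment $18,418.72.
Month 5: interest $336.14; balance after payment $17,599.86.
Month 6: interest $321.20; balance after payment $16,766.06.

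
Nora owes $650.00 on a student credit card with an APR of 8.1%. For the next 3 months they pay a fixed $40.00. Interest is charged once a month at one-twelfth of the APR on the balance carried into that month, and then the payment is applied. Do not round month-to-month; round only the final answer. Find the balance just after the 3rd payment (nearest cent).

$542.44

Monthly rate r = 8.1%/12 = 0.675% = 0.00675.
Each month: B ← B·(1+r) − $40.00.
Month 1: interest $4.39; balance after payment $614.39.
Month 2: interest $4.15; balance after payment $578.53.
Month 3: interest $3.91; balance after payment $542.44.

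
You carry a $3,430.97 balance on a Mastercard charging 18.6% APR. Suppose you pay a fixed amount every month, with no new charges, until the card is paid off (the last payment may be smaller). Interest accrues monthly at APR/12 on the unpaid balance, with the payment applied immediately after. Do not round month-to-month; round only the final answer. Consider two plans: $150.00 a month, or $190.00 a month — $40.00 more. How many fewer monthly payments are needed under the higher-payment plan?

7 fewer payments

Monthly rate r = 18.6%/12 = 1.55% = 0.0155.
At $150.00/mo: n = ⌈−ln(1 − rB₀/P)/ln(1+r)⌉ = 29 payments (last $69.64); total interest = total paid − $3,430.97 = $838.67.
At $190.00/mo: 22 payments (last $66.48); total interest $625.51.
Payments saved = 29 − 22 = 7.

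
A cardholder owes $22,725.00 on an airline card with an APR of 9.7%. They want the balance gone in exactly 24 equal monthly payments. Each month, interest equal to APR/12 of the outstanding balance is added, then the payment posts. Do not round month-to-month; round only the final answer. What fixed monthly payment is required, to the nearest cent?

$1,045.50

Monthly rate r = 9.7%/12 = 0.808333% = 0.00808333.
Level-payment amortization: P = B₀·r / (1 − (1+r)^(−n)) = 22725.00·0.00808333 / (1 − 1.00808^(−24)).
Denominator 1 − (1+r)^(−24) = 0.175699488.
P = 183.694 / 0.175699488 ≈ 1045.50.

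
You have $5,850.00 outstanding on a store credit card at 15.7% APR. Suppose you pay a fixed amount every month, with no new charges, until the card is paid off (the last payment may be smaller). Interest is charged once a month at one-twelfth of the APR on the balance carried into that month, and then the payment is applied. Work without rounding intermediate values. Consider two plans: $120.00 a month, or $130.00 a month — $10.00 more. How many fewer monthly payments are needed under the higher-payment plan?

Monthly rate r = 15.7%/12 = 1.30833% = 0.0130833.
At $120.00/mo: n = ⌈−ln(1 − rB₀/P)/ln(1+r)⌉ = 79 payments (last $15.89); total interest = total paid − $5,850.00 = $3,525.89.
At $130.00/mo: 69 payments (last $46.77); total interest $3,036.77.
Payments saved = 79 − 69 = 10.

10 fewer payments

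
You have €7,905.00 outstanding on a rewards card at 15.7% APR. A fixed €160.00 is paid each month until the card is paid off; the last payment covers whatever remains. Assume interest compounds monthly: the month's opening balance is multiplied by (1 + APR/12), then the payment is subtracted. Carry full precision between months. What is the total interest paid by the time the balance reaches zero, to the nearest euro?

€4,891

Monthly rate r = 15.7%/12 = 1.30833% = 0.0130833.
Payoff takes n = ⌈−ln(1 − rB₀/P)/ln(1+r)⌉ = ⌈79.977⌉ = 80 payments; the last is €156.40.
Total paid = 79·€160.00 + €156.40 = €12,796.40.
Total interest = total paid − principal = €12,796.40 − €7,905.00 = €4,891.40.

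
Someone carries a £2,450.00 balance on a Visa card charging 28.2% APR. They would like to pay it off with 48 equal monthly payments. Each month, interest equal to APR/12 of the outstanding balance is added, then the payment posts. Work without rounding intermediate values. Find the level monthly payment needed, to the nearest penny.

£85.67

Monthly rate r = 28.2%/12 = 2.35% = 0.0235.
Level-payment amortization: P = B₀·r / (1 − (1+r)^(−n)) = 2450.00·0.0235 / (1 − 1.0235^(−48)).
Denominator 1 − (1+r)^(−48) = 0.672068343.
P = 57.575 / 0.672068343 ≈ 85.67.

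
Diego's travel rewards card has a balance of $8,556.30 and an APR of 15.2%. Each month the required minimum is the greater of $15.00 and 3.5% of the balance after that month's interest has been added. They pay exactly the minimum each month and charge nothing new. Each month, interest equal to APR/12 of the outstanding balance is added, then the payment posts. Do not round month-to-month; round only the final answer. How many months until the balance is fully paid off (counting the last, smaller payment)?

166 months

Monthly rate r = 15.2%/12 = 1.26667% = 0.0126667.
While 3.5% of the post-interest balance exceeds $15.00, each month B ← (B·(1+r))·(1 − 0.035), i.e. B shrinks by the factor (1+r)·0.965 = 0.97722.
This holds for months 1–131. Entering month 132 the balance is $418.29; 3.5% of the post-interest balance is now below $15.00, so the flat $15.00 minimum applies from here.
From month 132 a fixed $15.00 at rate r clears $418.29 in 35 more payments. Total: 131 + 35 = 166 months.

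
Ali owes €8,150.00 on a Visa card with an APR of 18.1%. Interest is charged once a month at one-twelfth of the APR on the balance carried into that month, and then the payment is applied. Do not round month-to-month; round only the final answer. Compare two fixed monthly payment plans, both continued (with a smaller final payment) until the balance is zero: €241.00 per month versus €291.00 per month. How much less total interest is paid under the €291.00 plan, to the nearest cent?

Monthly rate r = 18.1%/12 = 1.50833% = 0.0150833.
At €241.00/mo: n = ⌈−ln(1 − rB₀/P)/ln(1+r)⌉ = 48 payments (last €159.59); total interest = total paid − €8,150.00 = €3,336.59.
At €291.00/mo: 37 payments (last €194.71); total interest €2,520.71.
Interest saved = €3,336.59 − €2,520.71 = €815.88.

€815.88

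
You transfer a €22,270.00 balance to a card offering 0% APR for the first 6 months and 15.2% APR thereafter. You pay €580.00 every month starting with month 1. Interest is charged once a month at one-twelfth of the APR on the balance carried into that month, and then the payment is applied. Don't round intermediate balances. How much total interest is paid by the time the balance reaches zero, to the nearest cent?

Promo months 1–6 at r₀ = 0%/12 = 0; months 7+ at r₁ = 15.2%/12 = 0.0126667.
After month 6 (no interest yet): B = €22,270.00 − 6·€580.00 = €18,790.00.
Then at r₁ with €580.00/mo: n₂ = −ln(1 − r₁·B/P)/ln(1+r₁) ≈ 41.97 → 42 more payments.
Total paid = 47·€580.00 + €560.67 = €27,820.67; interest = €27,820.67 − €22,270.00 = €5,550.67.

€5,550.67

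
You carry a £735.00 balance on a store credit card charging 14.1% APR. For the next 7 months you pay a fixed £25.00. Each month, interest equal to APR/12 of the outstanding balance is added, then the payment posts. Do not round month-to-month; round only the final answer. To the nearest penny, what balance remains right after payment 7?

Monthly rate r = 14.1%/12 = 1.175% = 0.01175.
Each month: B ← B·(1+r) − £25.00.
Month 1: interest £8.64; balance after payment £718.64.
Month 2: interest £8.44; balance after payment £702.08.
Month 3: interest £8.25; balance after payment £685.33.
Month 4: interest £8.05; balance after payment £668.38.
Month 5: interest £7.85; balance after payment £651.24.
Month 6: interest £7.65; balance after payment £633.89.
Month 7: interest £7.45; balance after payment £616.34.

£616.34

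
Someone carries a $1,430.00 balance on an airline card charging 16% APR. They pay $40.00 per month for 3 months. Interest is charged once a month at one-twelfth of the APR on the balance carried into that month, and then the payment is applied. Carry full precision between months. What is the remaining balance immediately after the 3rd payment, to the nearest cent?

$1,366.36

Monthly rate r = 16%/12 = 1.33333% = 0.0133333.
Each month: B ← B·(1+r) − $40.00.
Month 1: interest $19.07; balance after payment $1,409.07.
Month 2: interest $18.79; balance after payment $1,387.85.
Month 3: interest $18.50; balance after payment $1,366.36.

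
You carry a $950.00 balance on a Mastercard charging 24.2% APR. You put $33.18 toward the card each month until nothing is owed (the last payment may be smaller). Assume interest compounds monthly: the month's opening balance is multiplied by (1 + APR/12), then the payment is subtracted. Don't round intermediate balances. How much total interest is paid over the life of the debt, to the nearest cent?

$481.44

Monthly rate r = 24.2%/12 = 2.01667% = 0.0201667.
Payoff takes n = ⌈−ln(1 − rB₀/P)/ln(1+r)⌉ = ⌈43.140⌉ = 44 payments; the last is $4.70.
Total paid = 43·$33.18 + $4.70 = $1,431.44.
Total interest = total paid − principal = $1,431.44 − $950.00 = $481.44.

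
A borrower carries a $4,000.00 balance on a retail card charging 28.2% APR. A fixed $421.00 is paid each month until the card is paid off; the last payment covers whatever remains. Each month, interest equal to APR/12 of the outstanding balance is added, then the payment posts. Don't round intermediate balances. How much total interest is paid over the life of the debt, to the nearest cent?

Monthly rate r = 28.2%/12 = 2.35% = 0.0235.
Payoff takes n = ⌈−ln(1 − rB₀/P)/ln(1+r)⌉ = ⌈10.878⌉ = 11 payments; the last is $370.11.
Total paid = 10·$421.00 + $370.11 = $4,580.11.
Total interest = total paid − principal = $4,580.11 − $4,000.00 = $580.11.

$580.11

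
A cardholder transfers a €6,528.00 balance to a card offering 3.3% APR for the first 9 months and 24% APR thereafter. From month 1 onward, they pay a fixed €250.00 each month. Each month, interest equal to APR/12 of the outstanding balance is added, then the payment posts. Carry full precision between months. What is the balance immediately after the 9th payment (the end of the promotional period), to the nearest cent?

€4,416.45

Promo months 1–9 at r₀ = 3.3%/12 = 0.00275; months 10+ at r₁ = 24%/12 = 0.02.
After month 9: iterate B ← B·(1+r₀) − €250.00 for 9 months → €4,416.45.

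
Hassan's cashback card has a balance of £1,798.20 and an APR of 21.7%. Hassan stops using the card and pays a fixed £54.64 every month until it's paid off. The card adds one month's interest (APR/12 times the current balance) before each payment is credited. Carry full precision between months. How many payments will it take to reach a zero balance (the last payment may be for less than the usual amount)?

51 months

Monthly rate r = 21.7%/12 = 1.80833% = 0.0180833.
Recurrence: B ← B·(1+r) − £54.64.
Month 1: interest £32.52; balance after payment £1,776.08.
Month 2: interest £32.12; balance after payment £1,753.55.
Closed form: n = −ln(1 − rB₀/P)/ln(1+r) = −ln(0.40488)/ln(1.01808) ≈ 50.451, so the balance reaches zero during payment 51.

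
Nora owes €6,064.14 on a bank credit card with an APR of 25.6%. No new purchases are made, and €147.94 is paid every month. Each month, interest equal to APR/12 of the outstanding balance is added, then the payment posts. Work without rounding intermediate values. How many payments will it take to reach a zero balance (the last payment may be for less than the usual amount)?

Monthly rate r = 25.6%/12 = 2.13333% = 0.0213333.
Recurrence: B ← B·(1+r) − €147.94.
Month 1: interest €129.37; balance after payment €6,045.57.
Month 2: interest €128.97; balance after payment €6,026.60.
Closed form: n = −ln(1 − rB₀/P)/ln(1+r) = −ln(0.12554)/ln(1.02133) ≈ 98.307, so the balance reaches zero during payment 99.

99 payments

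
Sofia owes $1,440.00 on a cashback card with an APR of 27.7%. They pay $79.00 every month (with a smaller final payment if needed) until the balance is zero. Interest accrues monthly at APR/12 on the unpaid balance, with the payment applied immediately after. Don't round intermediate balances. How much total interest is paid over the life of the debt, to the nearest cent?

$450.30

Monthly rate r = 27.7%/12 = 2.30833% = 0.0230833.
Payoff takes n = ⌈−ln(1 − rB₀/P)/ln(1+r)⌉ = ⌈23.927⌉ = 24 payments; the last is $73.30.
Total paid = 23·$79.00 + $73.30 = $1,890.30.
Total interest = total paid − principal = $1,890.30 − $1,440.00 = $450.30.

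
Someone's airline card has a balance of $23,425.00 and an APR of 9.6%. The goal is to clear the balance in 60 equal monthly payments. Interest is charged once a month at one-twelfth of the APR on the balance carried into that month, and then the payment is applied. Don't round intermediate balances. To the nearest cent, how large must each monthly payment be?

$493.11

Monthly rate r = 9.6%/12 = 0.8% = 0.008.
Level-payment amortization: P = B₀·r / (1 − (1+r)^(−n)) = 23425.00·0.008 / (1 − 1.008^(−60)).
Denominator 1 − (1+r)^(−60) = 0.380033713.
P = 187.4 / 0.380033713 ≈ 493.11.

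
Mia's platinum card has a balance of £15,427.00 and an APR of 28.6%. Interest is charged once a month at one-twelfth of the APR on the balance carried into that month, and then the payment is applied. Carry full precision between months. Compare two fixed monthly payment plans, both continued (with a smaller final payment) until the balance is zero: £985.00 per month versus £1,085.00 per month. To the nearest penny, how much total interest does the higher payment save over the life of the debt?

£476.40

Monthly rate r = 28.6%/12 = 2.38333% = 0.0238333.
At £985.00/mo: n = ⌈−ln(1 − rB₀/P)/ln(1+r)⌉ = 20 payments (last £826.57); total interest = total paid − £15,427.00 = £4,114.57.
At £1,085.00/mo: 18 payments (last £620.17); total interest £3,638.17.
Interest saved = £4,114.57 − £3,638.17 = £476.40.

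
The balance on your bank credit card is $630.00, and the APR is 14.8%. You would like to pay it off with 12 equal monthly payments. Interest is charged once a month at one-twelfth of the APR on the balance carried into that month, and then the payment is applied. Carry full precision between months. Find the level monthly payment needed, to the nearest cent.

Monthly rate r = 14.8%/12 = 1.23333% = 0.0123333.
Level-payment amortization: P = B₀·r / (1 − (1+r)^(−n)) = 630.00·0.0123333 / (1 − 1.01233^(−12)).
Denominator 1 − (1+r)^(−12) = 0.136787832.
P = 7.77 / 0.136787832 ≈ 56.80.

$56.80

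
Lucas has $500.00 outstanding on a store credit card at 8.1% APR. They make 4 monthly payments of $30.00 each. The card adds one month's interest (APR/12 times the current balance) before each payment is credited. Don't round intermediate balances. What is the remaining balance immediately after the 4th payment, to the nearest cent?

Monthly rate r = 8.1%/12 = 0.675% = 0.00675.
Each month: B ← B·(1+r) − $30.00.
Month 1: interest $3.38; balance after payment $473.38.
Month 2: interest $3.20; balance after payment $446.57.
Month 3: interest $3.01; balance after payment $419.58.
Month 4: interest $2.83; balance after payment $392.42.

$392.42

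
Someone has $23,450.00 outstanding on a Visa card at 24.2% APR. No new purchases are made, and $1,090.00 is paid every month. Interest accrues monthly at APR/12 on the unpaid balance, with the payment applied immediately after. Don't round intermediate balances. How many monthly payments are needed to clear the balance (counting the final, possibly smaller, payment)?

29 months

Monthly rate r = 24.2%/12 = 2.01667% = 0.0201667.
Recurrence: B ← B·(1+r) − $1,090.00.
Month 1: interest $472.91; balance after payment $22,832.91.
Month 2: interest $460.46; balance after payment $22,203.37.
Closed form: n = −ln(1 − rB₀/P)/ln(1+r) = −ln(0.56614)/ln(1.02017) ≈ 28.494, so the balance reaches zero during payment 29.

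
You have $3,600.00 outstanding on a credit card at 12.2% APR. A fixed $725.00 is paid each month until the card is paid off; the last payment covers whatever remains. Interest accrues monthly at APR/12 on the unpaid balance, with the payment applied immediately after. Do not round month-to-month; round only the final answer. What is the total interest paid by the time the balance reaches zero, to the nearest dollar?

$113

Monthly rate r = 12.2%/12 = 1.01667% = 0.0101667.
Payoff takes n = ⌈−ln(1 − rB₀/P)/ln(1+r)⌉ = ⌈5.121⌉ = 6 payments; the last is $88.19.
Total paid = 5·$725.00 + $88.19 = $3,713.19.
Total interest = total paid − principal = $3,713.19 − $3,600.00 = $113.19.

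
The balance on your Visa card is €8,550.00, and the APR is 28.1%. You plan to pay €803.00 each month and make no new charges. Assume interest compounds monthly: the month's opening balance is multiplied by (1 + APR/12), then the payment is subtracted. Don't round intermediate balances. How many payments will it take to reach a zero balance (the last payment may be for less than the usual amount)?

Monthly rate r = 28.1%/12 = 2.34167% = 0.0234167.
Recurrence: B ← B·(1+r) − €803.00.
Month 1: interest €200.21; balance after payment €7,947.21.
Month 2: interest €186.10; balance after payment €7,330.31.
Closed form: n = −ln(1 − rB₀/P)/ln(1+r) = −ln(0.75067)/ln(1.02342) ≈ 12.390, so the balance reaches zero during payment 13.

13 months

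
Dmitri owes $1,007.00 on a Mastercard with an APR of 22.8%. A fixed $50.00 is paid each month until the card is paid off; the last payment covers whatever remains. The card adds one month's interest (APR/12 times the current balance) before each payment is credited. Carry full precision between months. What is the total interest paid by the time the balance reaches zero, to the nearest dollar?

Monthly rate r = 22.8%/12 = 1.9% = 0.019.
Payoff takes n = ⌈−ln(1 − rB₀/P)/ln(1+r)⌉ = ⌈25.626⌉ = 26 payments; the last is $31.43.
Total paid = 25·$50.00 + $31.43 = $1,281.43.
Total interest = total paid − principal = $1,281.43 − $1,007.00 = $274.43.

$274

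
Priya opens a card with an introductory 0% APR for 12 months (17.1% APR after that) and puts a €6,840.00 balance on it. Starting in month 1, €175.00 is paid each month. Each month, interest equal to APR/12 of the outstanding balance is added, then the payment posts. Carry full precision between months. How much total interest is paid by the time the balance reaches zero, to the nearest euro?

€1,292

Promo months 1–12 at r₀ = 0%/12 = 0; months 13+ at r₁ = 17.1%/12 = 0.01425.
After month 12 (no interest yet): B = €6,840.00 − 12·€175.00 = €4,740.00.
Then at r₁ with €175.00/mo: n₂ = −ln(1 − r₁·B/P)/ln(1+r₁) ≈ 34.47 → 35 more payments.
Total paid = 46·€175.00 + €82.35 = €8,132.35; interest = €8,132.35 − €6,840.00 = €1,292.35.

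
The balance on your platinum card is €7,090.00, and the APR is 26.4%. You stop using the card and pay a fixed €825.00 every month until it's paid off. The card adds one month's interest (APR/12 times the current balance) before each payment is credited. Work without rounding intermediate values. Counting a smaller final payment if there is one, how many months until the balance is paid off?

10 months

Monthly rate r = 26.4%/12 = 2.2% = 0.022.
Recurrence: B ← B·(1+r) − €825.00.
Month 1: interest €155.98; balance after payment €6,420.98.
Month 2: interest €141.26; balance after payment €5,737.24.
Closed form: n = −ln(1 − rB₀/P)/ln(1+r) = −ln(0.81093)/ln(1.022) ≈ 9.630, so the balance reaches zero during payment 10.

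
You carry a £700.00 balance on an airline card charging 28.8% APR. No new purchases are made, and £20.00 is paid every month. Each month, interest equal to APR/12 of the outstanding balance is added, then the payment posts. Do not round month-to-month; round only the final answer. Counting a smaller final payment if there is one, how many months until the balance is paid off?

Monthly rate r = 28.8%/12 = 2.4% = 0.024.
Recurrence: B ← B·(1+r) − £20.00.
Month 1: interest £16.80; balance after payment £696.80.
Month 2: interest £16.72; balance after payment £693.52.
Closed form: n = −ln(1 − rB₀/P)/ln(1+r) = −ln(0.16)/ln(1.024) ≈ 77.270, so the balance reaches zero during payment 78.

78 payments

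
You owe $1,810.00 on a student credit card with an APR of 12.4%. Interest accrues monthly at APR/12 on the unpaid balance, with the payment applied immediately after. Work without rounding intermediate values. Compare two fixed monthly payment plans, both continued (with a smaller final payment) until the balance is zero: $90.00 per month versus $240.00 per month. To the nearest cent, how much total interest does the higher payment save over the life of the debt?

Monthly rate r = 12.4%/12 = 1.03333% = 0.0103333.
At $90.00/mo: n = ⌈−ln(1 − rB₀/P)/ln(1+r)⌉ = 23 payments (last $59.58); total interest = total paid − $1,810.00 = $229.58.
At $240.00/mo: 8 payments (last $214.26); total interest $84.26.
Interest saved = $229.58 − $84.26 = $145.32.

$145.32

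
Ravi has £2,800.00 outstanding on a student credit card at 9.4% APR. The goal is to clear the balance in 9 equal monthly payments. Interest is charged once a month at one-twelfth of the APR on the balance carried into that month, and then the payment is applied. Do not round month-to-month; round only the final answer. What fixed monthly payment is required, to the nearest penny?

£323.42

Monthly rate r = 9.4%/12 = 0.783333% = 0.00783333.
Level-payment amortization: P = B₀·r / (1 − (1+r)^(−n)) = 2800.00·0.00783333 / (1 − 1.00783^(−9)).
Denominator 1 − (1+r)^(−9) = 0.0678162327.
P = 21.9333 / 0.0678162327 ≈ 323.42.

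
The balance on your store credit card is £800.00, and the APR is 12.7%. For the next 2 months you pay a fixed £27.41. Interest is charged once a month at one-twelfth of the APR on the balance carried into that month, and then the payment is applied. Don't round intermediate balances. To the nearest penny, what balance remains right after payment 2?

£761.91

Monthly rate r = 12.7%/12 = 1.05833% = 0.0105833.
Each month: B ← B·(1+r) − £27.41.
Month 1: interest £8.47; balance after payment £781.06.
Month 2: interest £8.27; balance after payment £761.91.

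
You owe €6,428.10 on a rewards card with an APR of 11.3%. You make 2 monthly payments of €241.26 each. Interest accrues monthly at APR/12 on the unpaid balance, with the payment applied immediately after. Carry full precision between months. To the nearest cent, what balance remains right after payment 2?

Monthly rate r = 11.3%/12 = 0.941667% = 0.00941667.
Each month: B ← B·(1+r) − €241.26.
Month 1: interest €60.53; balance after payment €6,247.37.
Month 2: interest €58.83; balance after payment €6,064.94.

€6,064.94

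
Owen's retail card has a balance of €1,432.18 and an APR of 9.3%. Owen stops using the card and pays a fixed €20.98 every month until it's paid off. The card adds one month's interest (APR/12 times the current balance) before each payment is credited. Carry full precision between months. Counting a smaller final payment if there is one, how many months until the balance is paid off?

Monthly rate r = 9.3%/12 = 0.775% = 0.00775.
Recurrence: B ← B·(1+r) − €20.98.
Month 1: interest €11.10; balance after payment €1,422.30.
Month 2: interest €11.02; balance after payment €1,412.34.
Closed form: n = −ln(1 − rB₀/P)/ln(1+r) = −ln(0.47095)/ln(1.00775) ≈ 97.537, so the balance reaches zero during payment 98.

98 payments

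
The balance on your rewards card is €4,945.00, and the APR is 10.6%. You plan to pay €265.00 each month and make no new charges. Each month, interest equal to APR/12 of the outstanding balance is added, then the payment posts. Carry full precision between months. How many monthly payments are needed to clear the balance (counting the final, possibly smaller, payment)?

21 months

Monthly rate r = 10.6%/12 = 0.883333% = 0.00883333.
Recurrence: B ← B·(1+r) − €265.00.
Month 1: interest €43.68; balance after payment €4,723.68.
Month 2: interest €41.73; balance after payment €4,500.41.
Closed form: n = −ln(1 − rB₀/P)/ln(1+r) = −ln(0.83517)/ln(1.00883) ≈ 20.481, so the balance reaches zero during payment 21.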